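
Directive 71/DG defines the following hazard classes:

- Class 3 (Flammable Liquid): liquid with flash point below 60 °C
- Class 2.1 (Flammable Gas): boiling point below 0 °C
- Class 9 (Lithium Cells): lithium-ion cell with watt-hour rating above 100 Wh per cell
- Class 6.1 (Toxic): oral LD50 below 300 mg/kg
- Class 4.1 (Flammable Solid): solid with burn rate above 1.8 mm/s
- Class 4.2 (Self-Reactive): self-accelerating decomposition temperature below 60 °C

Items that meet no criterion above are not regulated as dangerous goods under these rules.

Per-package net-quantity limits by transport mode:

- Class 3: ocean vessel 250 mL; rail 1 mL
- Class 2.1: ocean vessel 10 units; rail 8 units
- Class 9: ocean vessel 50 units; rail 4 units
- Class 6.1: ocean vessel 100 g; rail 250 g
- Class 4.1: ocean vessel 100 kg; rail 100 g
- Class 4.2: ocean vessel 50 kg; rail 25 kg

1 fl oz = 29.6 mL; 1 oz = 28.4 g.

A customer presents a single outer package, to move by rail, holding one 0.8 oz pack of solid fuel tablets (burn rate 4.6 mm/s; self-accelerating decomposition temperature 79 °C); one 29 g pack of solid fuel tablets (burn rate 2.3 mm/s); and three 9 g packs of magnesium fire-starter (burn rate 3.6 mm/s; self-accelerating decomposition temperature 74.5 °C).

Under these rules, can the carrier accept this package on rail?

Solid fuel tablets: burn rate 4.6 mm/s > 1.8 mm/s → Class 4.1 (Flammable Solid).
With burn rate 2.3 mm/s (> 1.8 mm/s), the solid fuel tablets fall in Class 4.1.
Burn rate 3.6 mm/s meets the Class 4.1 criterion (Flammable Solid), so the magnesium fire-starter is Class 4.1.
Total Class 4.1: (one 0.8 oz pack = 22.72 g) + 29 g + (three 9 g packs = 27 g) = 78.72 g.
78.72 g is within the rail limit of 100 g for Class 4.1.

Yes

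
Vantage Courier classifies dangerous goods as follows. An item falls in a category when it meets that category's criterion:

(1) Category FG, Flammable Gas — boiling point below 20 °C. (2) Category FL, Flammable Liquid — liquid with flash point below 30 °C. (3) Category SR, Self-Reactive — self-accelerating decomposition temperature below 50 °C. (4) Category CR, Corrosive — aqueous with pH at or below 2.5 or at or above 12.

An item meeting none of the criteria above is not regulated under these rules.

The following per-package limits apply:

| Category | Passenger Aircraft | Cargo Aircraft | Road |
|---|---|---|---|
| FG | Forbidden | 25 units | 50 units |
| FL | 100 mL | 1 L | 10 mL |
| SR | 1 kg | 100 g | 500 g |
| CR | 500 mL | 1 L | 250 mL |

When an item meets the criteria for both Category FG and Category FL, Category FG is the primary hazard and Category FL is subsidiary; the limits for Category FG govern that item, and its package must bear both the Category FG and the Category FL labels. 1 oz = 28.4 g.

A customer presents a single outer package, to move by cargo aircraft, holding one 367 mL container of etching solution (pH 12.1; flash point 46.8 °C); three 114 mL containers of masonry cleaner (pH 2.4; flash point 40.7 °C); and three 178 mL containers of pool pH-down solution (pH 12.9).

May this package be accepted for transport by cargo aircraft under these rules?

No

pH 12.1 meets the Category CR criterion (Corrosive), so the etching solution is Category CR.
With pH 2.4 (≤ 2.5), the masonry cleaner falls in Category CR.
Pool pH-down solution: pH 12.9 ≥ 12 → Category CR (Corrosive).
Total Category CR: 367 mL + (three 114 mL containers = 342 mL) + (three 178 mL containers = 534 mL) = 1.243 L.
1.243 L > 1 L (cargo aircraft limit, Category CR) — over the limit.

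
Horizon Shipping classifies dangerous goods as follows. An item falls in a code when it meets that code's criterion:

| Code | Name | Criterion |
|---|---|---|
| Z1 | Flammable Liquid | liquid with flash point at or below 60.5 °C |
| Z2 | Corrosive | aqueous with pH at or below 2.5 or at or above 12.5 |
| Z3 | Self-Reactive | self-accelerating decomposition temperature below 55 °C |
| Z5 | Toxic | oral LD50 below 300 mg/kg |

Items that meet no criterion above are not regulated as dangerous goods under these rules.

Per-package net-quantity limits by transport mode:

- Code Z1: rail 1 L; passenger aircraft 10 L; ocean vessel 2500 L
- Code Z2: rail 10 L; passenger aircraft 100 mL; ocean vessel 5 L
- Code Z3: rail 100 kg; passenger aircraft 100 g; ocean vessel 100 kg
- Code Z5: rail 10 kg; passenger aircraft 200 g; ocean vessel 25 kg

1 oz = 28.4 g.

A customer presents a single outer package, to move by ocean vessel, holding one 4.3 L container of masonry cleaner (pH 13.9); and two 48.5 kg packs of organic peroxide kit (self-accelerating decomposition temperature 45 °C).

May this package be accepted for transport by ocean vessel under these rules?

Yes

Masonry cleaner: pH 13.9 ≥ 12.5 → Code Z2 (Corrosive).
The organic peroxide kit has self-accelerating decomposition temperature 45 °C, which is < 55 °C, so it is Code Z3 (Self-Reactive).
Code Z2 quantity: 4.3 L.
4.3 L ≤ 5 L (ocean vessel limit, Code Z2) — within limit.
Code Z3 quantity: two 48.5 kg packs = 97 kg.
That is within the Code Z3 ocean vessel limit of 100 kg.
Every hazard code is within its ocean vessel limit and no segregation rule is violated.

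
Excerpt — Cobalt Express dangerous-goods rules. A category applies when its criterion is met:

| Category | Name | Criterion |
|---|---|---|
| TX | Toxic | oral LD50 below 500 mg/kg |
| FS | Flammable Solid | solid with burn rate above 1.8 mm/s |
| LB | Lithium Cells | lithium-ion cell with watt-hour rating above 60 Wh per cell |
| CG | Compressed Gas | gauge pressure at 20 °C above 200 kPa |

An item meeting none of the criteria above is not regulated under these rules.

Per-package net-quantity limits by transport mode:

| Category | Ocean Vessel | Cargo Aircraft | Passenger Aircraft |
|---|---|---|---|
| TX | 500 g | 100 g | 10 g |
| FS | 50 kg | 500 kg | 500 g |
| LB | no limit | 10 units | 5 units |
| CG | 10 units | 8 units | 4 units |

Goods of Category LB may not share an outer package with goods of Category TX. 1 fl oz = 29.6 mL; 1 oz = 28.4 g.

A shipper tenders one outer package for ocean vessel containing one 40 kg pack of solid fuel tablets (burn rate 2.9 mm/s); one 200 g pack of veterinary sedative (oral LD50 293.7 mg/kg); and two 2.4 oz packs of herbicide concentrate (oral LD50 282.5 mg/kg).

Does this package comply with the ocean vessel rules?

Yes

The solid fuel tablets have burn rate 2.9 mm/s, which is > 1.8 mm/s, so they are Category FS (Flammable Solid).
Oral LD50 293.7 mg/kg meets the Category TX criterion (Toxic), so the veterinary sedative is Category TX.
Herbicide concentrate: oral LD50 282.5 mg/kg < 500 mg/kg → Category TX (Toxic).
Total Category TX: 200 g + (two 2.4 oz packs = 136.32 g) = 336.32 g.
That is within the Category TX ocean vessel limit of 500 g.
Category FS quantity: 40 kg.
That is within the Category FS ocean vessel limit of 50 kg.
The segregation rule (Category LB with Category TX) does not apply to Category TX with Category FS.
Every hazard category is within its ocean vessel limit and no segregation rule is violated.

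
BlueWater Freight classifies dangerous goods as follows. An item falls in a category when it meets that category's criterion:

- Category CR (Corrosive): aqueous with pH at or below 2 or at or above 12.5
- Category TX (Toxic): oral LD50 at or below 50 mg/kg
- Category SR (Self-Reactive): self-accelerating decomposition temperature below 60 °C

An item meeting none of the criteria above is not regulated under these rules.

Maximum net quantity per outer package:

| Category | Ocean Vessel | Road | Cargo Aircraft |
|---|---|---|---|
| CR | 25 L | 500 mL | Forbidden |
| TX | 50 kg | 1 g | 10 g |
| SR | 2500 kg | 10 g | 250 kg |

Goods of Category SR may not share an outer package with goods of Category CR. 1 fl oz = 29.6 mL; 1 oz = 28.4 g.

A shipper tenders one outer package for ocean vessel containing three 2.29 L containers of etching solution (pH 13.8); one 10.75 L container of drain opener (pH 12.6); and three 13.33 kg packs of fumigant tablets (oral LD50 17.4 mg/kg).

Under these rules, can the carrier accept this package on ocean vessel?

Yes

pH 13.8 meets the Category CR criterion (Corrosive), so the etching solution is Category CR.
Drain opener: pH 12.6 ≥ 12.5 → Category CR (Corrosive).
Oral LD50 17.4 mg/kg meets the Category TX criterion (Toxic), so the fumigant tablets are Category TX.
Category CR net quantity: (three 2.29 L containers = 6.87 L) + 10.75 L = 17.62 L.
17.62 L ≤ 25 L (ocean vessel limit, Category CR) — within limit.
Category TX quantity: three 13.33 kg packs = 39.99 kg.
39.99 kg ≤ 50 kg (ocean vessel limit, Category TX) — within limit.
The segregation rule (Category SR with Category CR) does not apply to Category CR with Category TX.
Every hazard category is within its ocean vessel limit and no segregation rule is violated.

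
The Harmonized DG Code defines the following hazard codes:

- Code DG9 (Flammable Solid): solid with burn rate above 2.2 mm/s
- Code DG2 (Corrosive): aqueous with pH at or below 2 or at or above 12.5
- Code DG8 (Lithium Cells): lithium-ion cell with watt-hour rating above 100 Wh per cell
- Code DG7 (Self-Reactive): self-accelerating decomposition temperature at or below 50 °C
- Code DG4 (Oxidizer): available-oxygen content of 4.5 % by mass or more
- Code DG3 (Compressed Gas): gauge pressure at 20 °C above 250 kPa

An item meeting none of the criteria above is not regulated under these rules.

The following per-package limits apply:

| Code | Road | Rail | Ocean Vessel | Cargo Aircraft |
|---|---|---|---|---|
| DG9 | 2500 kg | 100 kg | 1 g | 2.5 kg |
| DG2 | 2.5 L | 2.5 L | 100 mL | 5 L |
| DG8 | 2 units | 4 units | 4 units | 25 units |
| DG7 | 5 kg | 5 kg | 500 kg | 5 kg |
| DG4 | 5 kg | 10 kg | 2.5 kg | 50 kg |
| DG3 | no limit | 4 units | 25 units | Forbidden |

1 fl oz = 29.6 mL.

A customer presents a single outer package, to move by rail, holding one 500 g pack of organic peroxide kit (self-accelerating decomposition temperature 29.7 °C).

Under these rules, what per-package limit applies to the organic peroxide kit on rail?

The organic peroxide kit has self-accelerating decomposition temperature 29.7 °C, which is ≤ 50 °C, so it is Code DG7 (Self-Reactive).
The rail limit for Code DG7 is 5 kg.

5 kg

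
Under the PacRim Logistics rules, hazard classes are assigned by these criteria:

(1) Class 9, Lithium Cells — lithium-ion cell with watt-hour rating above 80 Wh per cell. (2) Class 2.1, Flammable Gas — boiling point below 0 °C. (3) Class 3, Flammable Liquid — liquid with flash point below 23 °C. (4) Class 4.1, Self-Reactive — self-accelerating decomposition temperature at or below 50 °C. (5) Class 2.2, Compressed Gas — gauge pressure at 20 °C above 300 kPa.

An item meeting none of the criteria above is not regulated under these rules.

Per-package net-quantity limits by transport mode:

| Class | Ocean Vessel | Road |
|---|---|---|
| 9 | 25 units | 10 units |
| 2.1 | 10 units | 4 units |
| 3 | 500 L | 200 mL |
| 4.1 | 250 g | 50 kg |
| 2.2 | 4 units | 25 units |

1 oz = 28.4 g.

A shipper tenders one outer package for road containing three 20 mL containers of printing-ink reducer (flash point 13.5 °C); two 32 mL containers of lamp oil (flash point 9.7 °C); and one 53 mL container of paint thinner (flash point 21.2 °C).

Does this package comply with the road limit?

Yes

Printing-ink reducer: flash point 13.5 °C < 23 °C → Class 3 (Flammable Liquid).
With flash point 9.7 °C (< 23 °C), the lamp oil falls in Class 3.
The paint thinner has flash point 21.2 °C, which is < 23 °C, so it is Class 3 (Flammable Liquid).
Class 3 net quantity: (three 20 mL containers = 60 mL) + (two 32 mL containers = 64 mL) + 53 mL = 177 mL.
177 mL is within the road limit of 200 mL for Class 3.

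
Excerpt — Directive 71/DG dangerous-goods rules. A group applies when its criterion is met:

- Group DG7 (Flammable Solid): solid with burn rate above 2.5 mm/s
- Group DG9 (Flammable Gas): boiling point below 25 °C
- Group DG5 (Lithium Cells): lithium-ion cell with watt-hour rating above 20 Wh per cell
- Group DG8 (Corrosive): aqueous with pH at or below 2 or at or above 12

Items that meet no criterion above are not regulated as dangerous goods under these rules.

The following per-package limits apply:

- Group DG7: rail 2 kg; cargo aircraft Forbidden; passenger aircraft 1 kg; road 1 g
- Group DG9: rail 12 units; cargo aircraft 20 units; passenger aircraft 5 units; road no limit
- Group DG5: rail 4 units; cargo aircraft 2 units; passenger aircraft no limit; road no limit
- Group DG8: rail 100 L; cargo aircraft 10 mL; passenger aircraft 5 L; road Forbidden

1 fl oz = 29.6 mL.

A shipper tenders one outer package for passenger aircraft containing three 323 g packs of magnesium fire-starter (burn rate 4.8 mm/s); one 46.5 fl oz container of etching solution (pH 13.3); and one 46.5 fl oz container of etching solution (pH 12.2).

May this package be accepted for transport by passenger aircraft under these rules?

With burn rate 4.8 mm/s (> 2.5 mm/s), the magnesium fire-starter falls in Group DG7.
With pH 13.3 (≥ 12), the etching solution falls in Group DG8.
The etching solution has pH 12.2, which is ≥ 12, so it is Group DG8 (Corrosive).
Total Group DG8: (one 46.5 fl oz container = 1376.4 mL) + (one 46.5 fl oz container = 1376.4 mL) = 2752.8 mL.
That is within the Group DG8 passenger aircraft limit of 5 L.
Group DG7 quantity: three 323 g packs = 969 g.
969 g ≤ 1 kg (passenger aircraft limit, Group DG7) — within limit.
Every hazard group is within its passenger aircraft limit and no segregation rule is violated.

Yes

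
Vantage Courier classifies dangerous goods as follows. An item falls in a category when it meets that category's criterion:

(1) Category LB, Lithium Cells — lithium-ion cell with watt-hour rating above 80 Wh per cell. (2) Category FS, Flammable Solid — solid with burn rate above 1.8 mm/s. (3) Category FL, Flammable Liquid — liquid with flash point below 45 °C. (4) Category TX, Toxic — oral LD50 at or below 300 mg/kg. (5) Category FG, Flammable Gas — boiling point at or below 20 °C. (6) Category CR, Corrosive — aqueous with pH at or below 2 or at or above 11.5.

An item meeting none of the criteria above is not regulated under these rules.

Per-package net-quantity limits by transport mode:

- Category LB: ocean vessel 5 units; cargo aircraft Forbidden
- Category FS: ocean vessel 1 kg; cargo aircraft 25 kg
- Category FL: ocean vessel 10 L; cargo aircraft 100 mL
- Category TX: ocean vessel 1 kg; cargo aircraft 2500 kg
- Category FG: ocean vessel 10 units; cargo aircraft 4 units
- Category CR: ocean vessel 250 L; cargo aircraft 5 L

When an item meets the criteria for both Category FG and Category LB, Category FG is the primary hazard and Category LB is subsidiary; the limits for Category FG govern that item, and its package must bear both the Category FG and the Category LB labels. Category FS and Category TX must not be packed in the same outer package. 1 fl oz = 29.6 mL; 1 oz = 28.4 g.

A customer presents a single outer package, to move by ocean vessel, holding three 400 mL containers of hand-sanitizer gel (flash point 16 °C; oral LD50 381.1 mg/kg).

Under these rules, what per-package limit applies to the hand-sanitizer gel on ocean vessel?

10 L

With flash point 16 °C (< 45 °C), the hand-sanitizer gel falls in Category FL.
The ocean vessel limit for Category FL is 10 L.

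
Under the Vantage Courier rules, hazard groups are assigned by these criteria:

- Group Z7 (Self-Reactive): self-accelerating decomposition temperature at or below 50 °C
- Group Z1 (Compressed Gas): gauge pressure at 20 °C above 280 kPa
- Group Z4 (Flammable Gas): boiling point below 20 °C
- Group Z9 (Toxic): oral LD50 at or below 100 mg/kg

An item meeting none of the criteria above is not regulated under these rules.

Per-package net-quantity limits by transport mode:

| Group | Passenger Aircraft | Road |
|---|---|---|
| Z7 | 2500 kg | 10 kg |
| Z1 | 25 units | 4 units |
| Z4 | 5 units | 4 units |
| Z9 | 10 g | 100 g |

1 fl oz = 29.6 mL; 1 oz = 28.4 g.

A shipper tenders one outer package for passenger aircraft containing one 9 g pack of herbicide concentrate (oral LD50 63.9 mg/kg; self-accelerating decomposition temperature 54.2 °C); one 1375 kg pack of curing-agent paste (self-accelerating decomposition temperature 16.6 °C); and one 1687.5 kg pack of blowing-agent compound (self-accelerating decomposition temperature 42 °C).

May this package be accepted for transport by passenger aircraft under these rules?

The herbicide concentrate has oral LD50 63.9 mg/kg, which is ≤ 100 mg/kg, so it is Group Z9 (Toxic).
Curing-agent paste: self-accelerating decomposition temperature 16.6 °C ≤ 50 °C → Group Z7 (Self-Reactive).
With self-accelerating decomposition temperature 42 °C (≤ 50 °C), the blowing-agent compound falls in Group Z7.
Total Group Z7: 1375 kg + 1687.5 kg = 3062.5 kg.
3062.5 kg > 2500 kg (passenger aircraft limit, Group Z7) — over the limit.
Group Z9 quantity: 9 g.
9 g is within the passenger aircraft limit of 10 g for Group Z9.

No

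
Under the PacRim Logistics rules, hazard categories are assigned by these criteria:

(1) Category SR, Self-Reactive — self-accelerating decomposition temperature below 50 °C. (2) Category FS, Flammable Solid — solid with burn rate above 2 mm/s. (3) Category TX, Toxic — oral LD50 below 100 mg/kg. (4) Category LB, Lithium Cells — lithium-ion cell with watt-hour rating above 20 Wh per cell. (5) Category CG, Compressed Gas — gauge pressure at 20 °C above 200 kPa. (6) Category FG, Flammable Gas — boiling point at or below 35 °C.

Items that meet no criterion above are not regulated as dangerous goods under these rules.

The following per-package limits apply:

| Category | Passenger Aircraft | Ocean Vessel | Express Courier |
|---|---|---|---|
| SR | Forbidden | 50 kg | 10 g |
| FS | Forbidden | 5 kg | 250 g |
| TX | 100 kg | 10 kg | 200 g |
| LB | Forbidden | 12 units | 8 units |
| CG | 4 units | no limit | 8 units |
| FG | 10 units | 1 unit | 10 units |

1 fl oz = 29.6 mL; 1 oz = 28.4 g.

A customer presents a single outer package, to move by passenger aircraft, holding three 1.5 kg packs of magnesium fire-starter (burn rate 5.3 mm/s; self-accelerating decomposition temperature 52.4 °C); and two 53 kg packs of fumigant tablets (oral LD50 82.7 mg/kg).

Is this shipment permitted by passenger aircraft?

With burn rate 5.3 mm/s (> 2 mm/s), the magnesium fire-starter falls in Category FS.
Oral LD50 82.7 mg/kg meets the Category TX criterion (Toxic), so the fumigant tablets are Category TX.
Category FS quantity: three 1.5 kg packs = 4.5 kg.
By passenger aircraft, Category FS is Forbidden regardless of quantity.
Category TX quantity: two 53 kg packs = 106 kg.
106 kg > 100 kg (passenger aircraft limit, Category TX) — over the limit.

No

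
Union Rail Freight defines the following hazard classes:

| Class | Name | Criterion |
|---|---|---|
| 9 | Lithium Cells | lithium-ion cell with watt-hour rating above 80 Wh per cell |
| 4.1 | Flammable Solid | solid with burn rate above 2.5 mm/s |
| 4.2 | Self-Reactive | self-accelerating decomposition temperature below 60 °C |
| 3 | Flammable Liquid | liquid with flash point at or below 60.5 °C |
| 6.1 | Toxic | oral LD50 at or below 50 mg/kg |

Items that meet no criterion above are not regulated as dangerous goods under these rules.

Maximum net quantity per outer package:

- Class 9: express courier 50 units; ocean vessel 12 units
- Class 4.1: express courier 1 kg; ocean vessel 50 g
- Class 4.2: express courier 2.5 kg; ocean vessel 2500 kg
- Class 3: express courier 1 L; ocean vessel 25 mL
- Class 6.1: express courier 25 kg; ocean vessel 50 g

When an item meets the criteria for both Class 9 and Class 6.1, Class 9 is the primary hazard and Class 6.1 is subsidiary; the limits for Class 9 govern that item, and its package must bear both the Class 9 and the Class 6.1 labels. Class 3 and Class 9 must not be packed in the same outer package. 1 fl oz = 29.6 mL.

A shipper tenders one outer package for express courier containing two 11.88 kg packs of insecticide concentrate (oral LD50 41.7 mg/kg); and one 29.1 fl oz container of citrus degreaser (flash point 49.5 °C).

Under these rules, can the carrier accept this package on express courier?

Yes

With oral LD50 41.7 mg/kg (≤ 50 mg/kg), the insecticide concentrate falls in Class 6.1.
The citrus degreaser has flash point 49.5 °C, which is ≤ 60.5 °C, so it is Class 3 (Flammable Liquid).
Class 3 quantity: one 29.1 fl oz container = 861.36 mL.
861.36 mL ≤ 1 L (express courier limit, Class 3) — within limit.
Class 6.1 quantity: two 11.88 kg packs = 23.76 kg.
That is within the Class 6.1 express courier limit of 25 kg.
The segregation rule (Class 3 with Class 9) does not apply to Class 3 with Class 6.1.
Every hazard class is within its express courier limit and no segregation rule is violated.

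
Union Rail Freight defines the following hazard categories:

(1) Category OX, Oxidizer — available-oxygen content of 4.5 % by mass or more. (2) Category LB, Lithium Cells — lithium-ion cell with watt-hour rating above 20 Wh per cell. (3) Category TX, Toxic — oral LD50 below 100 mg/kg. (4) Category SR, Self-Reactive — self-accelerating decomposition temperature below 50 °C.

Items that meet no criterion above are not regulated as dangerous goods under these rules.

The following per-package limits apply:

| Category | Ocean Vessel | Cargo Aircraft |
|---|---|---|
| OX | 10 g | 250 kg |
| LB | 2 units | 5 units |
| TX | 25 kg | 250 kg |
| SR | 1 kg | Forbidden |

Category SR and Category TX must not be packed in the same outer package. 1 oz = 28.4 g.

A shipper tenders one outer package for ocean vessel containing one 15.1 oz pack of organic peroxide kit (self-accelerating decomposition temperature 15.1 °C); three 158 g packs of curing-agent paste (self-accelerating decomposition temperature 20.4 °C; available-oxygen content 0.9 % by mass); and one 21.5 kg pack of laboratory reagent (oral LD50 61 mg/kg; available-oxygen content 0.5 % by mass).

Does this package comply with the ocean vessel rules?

Self-accelerating decomposition temperature 15.1 °C meets the Category SR criterion (Self-Reactive), so the organic peroxide kit is Category SR.
Self-accelerating decomposition temperature 20.4 °C meets the Category SR criterion (Self-Reactive), so the curing-agent paste is Category SR.
The laboratory reagent has oral LD50 61 mg/kg, which is < 100 mg/kg, so it is Category TX (Toxic).
Category SR net quantity: (one 15.1 oz pack = 428.84 g) + (three 158 g packs = 474 g) = 902.84 g.
902.84 g ≤ 1 kg (ocean vessel limit, Category SR) — within limit.
Category TX quantity: 21.5 kg.
21.5 kg ≤ 25 kg (ocean vessel limit, Category TX) — within limit.
Category SR and Category TX may not share an outer package.

No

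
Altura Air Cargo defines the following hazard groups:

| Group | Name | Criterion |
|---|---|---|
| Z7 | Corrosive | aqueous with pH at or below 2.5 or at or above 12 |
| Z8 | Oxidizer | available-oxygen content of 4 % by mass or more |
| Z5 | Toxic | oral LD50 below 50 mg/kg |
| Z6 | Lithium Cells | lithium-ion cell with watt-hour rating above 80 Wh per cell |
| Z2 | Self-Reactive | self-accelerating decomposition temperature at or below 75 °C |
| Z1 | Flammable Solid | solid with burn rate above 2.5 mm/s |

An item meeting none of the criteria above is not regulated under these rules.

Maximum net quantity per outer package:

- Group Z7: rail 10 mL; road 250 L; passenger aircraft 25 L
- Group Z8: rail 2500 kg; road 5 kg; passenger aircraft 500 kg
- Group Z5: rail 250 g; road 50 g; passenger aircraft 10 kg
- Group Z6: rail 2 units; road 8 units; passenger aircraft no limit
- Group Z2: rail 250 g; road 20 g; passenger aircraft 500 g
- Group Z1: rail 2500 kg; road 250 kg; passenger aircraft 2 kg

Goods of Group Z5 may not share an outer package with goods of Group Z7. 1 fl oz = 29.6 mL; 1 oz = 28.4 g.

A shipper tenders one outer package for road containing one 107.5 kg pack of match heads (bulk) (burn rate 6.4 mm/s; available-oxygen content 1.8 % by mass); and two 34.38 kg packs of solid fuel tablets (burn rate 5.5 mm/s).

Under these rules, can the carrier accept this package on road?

Yes

Burn rate 6.4 mm/s meets the Group Z1 criterion (Flammable Solid), so the match heads (bulk) are Group Z1.
Burn rate 5.5 mm/s meets the Group Z1 criterion (Flammable Solid), so the solid fuel tablets are Group Z1.
Total Group Z1: 107.5 kg + (two 34.38 kg packs = 68.76 kg) = 176.26 kg.
176.26 kg is within the road limit of 250 kg for Group Z1.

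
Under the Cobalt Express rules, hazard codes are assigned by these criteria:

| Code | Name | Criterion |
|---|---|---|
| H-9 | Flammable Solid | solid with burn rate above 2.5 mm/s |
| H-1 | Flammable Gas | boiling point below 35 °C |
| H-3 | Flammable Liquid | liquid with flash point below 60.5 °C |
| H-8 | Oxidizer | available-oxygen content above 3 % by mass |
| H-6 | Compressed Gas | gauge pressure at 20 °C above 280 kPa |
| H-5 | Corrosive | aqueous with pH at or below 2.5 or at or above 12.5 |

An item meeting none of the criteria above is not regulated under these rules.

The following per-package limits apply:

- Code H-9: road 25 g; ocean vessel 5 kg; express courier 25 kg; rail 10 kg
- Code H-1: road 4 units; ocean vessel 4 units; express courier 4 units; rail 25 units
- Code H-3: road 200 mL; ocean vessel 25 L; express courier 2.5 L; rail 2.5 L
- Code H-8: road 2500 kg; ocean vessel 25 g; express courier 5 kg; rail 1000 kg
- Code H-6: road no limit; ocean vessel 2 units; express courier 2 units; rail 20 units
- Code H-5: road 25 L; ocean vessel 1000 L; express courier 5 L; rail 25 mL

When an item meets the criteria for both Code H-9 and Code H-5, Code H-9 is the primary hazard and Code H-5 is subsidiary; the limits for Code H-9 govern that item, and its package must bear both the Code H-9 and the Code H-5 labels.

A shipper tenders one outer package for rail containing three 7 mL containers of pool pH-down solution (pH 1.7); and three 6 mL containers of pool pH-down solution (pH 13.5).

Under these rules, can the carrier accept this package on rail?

Pool pH-down solution: pH 1.7 ≤ 2.5 → Code H-5 (Corrosive).
The pool pH-down solution has pH 13.5, which is ≥ 12.5, so it is Code H-5 (Corrosive).
Code H-5 net quantity: (three 7 mL containers = 21 mL) + (three 6 mL containers = 18 mL) = 39 mL.
39 mL > 25 mL (rail limit, Code H-5) — over the limit.

No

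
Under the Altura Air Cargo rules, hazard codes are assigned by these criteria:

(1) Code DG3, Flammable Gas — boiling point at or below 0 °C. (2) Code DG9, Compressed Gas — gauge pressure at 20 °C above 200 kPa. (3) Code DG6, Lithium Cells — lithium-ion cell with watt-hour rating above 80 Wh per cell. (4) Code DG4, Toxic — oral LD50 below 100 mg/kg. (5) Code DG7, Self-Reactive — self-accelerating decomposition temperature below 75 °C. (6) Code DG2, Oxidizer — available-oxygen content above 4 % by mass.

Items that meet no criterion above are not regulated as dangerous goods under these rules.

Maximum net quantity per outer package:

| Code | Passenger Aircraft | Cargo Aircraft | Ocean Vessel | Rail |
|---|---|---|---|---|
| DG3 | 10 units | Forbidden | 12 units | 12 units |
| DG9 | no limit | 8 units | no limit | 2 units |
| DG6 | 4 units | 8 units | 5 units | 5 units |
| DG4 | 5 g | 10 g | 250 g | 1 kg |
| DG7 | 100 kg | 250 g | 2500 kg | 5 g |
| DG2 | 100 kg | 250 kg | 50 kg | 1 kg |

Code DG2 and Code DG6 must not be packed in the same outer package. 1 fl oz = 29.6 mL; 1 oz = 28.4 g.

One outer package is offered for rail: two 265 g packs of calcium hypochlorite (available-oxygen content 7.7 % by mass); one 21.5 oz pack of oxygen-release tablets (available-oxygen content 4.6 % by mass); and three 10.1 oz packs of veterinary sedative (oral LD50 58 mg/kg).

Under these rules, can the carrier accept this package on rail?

Calcium hypochlorite: available-oxygen content 7.7 % by mass > 4 % by mass → Code DG2 (Oxidizer).
Available-oxygen content 4.6 % by mass meets the Code DG2 criterion (Oxidizer), so the oxygen-release tablets are Code DG2.
With oral LD50 58 mg/kg (< 100 mg/kg), the veterinary sedative falls in Code DG4.
Code DG2 net quantity: (two 265 g packs = 530 g) + (one 21.5 oz pack = 610.6 g) = 1140.6 g.
1140.6 g exceeds the rail limit of 1 kg for Code DG2.
Code DG4 quantity: three 10.1 oz packs = 860.52 g.
860.52 g ≤ 1 kg (rail limit, Code DG4) — within limit.
The segregation rule (Code DG2 with Code DG6) does not apply to Code DG2 with Code DG4.

No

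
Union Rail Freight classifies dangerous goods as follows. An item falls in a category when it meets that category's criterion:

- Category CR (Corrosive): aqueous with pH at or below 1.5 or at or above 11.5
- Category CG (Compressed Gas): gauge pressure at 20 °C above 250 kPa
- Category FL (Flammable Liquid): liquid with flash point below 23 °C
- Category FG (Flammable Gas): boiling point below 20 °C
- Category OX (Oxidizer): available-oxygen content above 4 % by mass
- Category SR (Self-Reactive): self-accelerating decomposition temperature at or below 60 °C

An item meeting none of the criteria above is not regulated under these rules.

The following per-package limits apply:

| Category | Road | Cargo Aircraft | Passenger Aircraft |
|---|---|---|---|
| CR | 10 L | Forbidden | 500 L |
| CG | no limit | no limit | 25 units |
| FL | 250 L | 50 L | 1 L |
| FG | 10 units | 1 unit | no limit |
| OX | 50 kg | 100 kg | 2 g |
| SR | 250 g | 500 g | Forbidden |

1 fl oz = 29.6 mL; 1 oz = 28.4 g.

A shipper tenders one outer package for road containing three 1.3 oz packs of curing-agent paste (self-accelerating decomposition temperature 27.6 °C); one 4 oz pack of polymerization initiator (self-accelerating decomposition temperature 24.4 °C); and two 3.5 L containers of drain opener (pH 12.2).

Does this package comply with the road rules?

Self-accelerating decomposition temperature 27.6 °C meets the Category SR criterion (Self-Reactive), so the curing-agent paste is Category SR.
With self-accelerating decomposition temperature 24.4 °C (≤ 60 °C), the polymerization initiator falls in Category SR.
With pH 12.2 (≥ 11.5), the drain opener falls in Category CR.
Category SR net quantity: (three 1.3 oz packs = 110.76 g) + (one 4 oz pack = 113.6 g) = 224.36 g.
That is within the Category SR road limit of 250 g.
Category CR quantity: two 3.5 L containers = 7 L.
That is within the Category CR road limit of 10 L.
Every hazard category is within its road limit and no segregation rule is violated.

Yes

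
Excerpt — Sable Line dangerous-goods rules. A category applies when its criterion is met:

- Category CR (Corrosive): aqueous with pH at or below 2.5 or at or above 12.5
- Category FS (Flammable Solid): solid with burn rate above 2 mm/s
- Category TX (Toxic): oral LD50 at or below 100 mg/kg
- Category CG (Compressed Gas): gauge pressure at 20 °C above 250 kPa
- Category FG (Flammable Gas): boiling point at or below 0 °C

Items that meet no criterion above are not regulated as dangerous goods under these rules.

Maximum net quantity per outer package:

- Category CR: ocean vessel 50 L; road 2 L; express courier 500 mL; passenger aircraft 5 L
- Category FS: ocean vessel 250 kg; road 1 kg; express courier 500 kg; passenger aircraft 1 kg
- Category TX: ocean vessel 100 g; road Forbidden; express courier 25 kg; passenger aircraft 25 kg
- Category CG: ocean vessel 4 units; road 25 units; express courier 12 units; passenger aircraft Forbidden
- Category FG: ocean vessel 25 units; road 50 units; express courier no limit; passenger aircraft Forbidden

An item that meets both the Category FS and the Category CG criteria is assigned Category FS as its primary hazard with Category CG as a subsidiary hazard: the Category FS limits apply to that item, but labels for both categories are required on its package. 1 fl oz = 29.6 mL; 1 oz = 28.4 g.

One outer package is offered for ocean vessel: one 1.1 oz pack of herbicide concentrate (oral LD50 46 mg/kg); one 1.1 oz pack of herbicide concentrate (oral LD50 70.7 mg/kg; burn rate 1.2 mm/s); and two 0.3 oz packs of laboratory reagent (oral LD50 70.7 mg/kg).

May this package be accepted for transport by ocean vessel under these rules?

Yes

Herbicide concentrate: oral LD50 46 mg/kg ≤ 100 mg/kg → Category TX (Toxic).
The herbicide concentrate has oral LD50 70.7 mg/kg, which is ≤ 100 mg/kg, so it is Category TX (Toxic).
Oral LD50 70.7 mg/kg meets the Category TX criterion (Toxic), so the laboratory reagent is Category TX.
Category TX net quantity: (one 1.1 oz pack = 31.24 g) + (one 1.1 oz pack = 31.24 g) + (two 0.3 oz packs = 17.04 g) = 79.52 g.
That is within the Category TX ocean vessel limit of 100 g.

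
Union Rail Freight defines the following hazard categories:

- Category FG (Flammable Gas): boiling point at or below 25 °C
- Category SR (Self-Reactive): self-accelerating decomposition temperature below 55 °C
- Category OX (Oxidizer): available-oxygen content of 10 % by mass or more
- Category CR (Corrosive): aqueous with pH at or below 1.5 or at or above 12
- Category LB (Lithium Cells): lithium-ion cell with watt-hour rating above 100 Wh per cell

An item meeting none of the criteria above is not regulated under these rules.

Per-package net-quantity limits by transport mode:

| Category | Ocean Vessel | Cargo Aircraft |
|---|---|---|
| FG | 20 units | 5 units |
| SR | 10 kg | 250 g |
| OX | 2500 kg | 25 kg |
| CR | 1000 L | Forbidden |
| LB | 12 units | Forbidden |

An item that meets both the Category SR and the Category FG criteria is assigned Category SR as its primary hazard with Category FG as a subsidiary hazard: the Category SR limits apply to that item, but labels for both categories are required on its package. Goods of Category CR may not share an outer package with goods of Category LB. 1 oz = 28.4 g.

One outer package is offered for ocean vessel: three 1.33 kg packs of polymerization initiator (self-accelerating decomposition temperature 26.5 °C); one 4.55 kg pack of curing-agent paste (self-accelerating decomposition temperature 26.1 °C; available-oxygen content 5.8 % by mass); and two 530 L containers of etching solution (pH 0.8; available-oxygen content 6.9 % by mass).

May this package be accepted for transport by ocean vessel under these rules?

With self-accelerating decomposition temperature 26.5 °C (< 55 °C), the polymerization initiator falls in Category SR.
Curing-agent paste: self-accelerating decomposition temperature 26.1 °C < 55 °C → Category SR (Self-Reactive).
Etching solution: pH 0.8 ≤ 1.5 → Category CR (Corrosive).
Category CR quantity: two 530 L containers = 1060 L.
1060 L > 1000 L (ocean vessel limit, Category CR) — over the limit.
Category SR net quantity: (three 1.33 kg packs = 3.99 kg) + 4.55 kg = 8.54 kg.
That is within the Category SR ocean vessel limit of 10 kg.
The segregation rule (Category CR with Category LB) does not apply to Category CR with Category SR.

No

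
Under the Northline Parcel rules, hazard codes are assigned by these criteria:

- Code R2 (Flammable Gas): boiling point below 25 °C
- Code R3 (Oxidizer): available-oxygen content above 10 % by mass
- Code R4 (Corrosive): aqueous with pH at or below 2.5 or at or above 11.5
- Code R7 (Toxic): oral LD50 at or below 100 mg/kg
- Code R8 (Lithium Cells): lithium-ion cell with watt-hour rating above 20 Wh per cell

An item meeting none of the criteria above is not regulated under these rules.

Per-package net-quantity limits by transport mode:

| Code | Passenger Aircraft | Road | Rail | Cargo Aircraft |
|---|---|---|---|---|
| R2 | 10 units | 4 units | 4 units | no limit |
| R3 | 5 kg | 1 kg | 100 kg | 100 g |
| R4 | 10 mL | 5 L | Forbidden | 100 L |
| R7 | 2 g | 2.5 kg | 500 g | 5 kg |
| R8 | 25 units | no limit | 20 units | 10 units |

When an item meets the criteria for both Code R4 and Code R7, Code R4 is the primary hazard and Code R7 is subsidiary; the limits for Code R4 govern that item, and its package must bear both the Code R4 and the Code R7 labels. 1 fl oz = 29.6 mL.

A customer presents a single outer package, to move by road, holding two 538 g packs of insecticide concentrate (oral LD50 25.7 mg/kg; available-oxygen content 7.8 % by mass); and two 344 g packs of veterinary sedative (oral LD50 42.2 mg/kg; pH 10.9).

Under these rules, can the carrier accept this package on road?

Yes

With oral LD50 25.7 mg/kg (≤ 100 mg/kg), the insecticide concentrate falls in Code R7.
With oral LD50 42.2 mg/kg (≤ 100 mg/kg), the veterinary sedative falls in Code R7.
Code R7 net quantity: (two 538 g packs = 1.076 kg) + (two 344 g packs = 688 g) = 1.764 kg.
1.764 kg is within the road limit of 2.5 kg for Code R7.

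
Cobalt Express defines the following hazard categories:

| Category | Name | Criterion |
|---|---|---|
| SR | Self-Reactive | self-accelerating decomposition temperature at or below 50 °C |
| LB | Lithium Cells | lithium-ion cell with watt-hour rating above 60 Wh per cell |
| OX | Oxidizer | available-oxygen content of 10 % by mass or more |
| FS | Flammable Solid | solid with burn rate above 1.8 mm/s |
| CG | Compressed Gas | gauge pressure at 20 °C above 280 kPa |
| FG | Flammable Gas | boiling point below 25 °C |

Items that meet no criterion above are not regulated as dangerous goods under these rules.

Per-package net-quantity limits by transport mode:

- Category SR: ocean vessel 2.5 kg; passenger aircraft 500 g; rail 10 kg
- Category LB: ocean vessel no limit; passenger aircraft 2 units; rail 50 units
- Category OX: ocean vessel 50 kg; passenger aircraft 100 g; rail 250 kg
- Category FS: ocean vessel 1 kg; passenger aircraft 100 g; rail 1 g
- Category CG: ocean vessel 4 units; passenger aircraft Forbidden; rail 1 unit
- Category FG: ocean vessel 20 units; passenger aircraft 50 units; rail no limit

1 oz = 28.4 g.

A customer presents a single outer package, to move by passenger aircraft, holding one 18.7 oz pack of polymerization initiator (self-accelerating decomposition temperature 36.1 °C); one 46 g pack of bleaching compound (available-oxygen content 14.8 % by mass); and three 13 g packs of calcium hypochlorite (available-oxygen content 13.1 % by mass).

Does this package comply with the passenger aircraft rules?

No

With self-accelerating decomposition temperature 36.1 °C (≤ 50 °C), the polymerization initiator falls in Category SR.
Available-oxygen content 14.8 % by mass meets the Category OX criterion (Oxidizer), so the bleaching compound is Category OX.
Calcium hypochlorite: available-oxygen content 13.1 % by mass ≥ 10 % by mass → Category OX (Oxidizer).
Category SR quantity: one 18.7 oz pack = 531.08 g.
531.08 g > 500 g (passenger aircraft limit, Category SR) — over the limit.
Category OX net quantity: 46 g + (three 13 g packs = 39 g) = 85 g.
That is within the Category OX passenger aircraft limit of 100 g.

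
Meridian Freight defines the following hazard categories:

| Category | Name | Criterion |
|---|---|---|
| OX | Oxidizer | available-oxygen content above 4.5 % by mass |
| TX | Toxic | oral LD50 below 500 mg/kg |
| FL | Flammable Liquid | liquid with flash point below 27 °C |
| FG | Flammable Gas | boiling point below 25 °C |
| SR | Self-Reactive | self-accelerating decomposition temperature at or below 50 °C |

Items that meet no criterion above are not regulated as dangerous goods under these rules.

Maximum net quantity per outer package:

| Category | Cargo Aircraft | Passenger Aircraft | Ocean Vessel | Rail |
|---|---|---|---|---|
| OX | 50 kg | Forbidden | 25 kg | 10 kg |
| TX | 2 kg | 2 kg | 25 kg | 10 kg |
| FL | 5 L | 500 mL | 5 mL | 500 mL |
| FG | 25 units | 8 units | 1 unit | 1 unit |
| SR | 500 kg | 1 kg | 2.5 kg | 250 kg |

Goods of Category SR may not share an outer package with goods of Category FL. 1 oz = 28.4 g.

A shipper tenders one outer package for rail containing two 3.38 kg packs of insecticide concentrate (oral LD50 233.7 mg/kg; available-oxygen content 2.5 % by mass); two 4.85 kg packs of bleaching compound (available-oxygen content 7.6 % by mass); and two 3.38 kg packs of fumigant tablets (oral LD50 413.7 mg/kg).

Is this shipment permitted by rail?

Insecticide concentrate: oral LD50 233.7 mg/kg < 500 mg/kg → Category TX (Toxic).
With available-oxygen content 7.6 % by mass (> 4.5 % by mass), the bleaching compound falls in Category OX.
Fumigant tablets: oral LD50 413.7 mg/kg < 500 mg/kg → Category TX (Toxic).
Total Category TX: (two 3.38 kg packs = 6.76 kg) + (two 3.38 kg packs = 6.76 kg) = 13.52 kg.
13.52 kg > 10 kg (rail limit, Category TX) — over the limit.
Category OX quantity: two 4.85 kg packs = 9.7 kg.
9.7 kg is within the rail limit of 10 kg for Category OX.
The segregation rule (Category SR with Category FL) does not apply to Category TX with Category OX.

No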